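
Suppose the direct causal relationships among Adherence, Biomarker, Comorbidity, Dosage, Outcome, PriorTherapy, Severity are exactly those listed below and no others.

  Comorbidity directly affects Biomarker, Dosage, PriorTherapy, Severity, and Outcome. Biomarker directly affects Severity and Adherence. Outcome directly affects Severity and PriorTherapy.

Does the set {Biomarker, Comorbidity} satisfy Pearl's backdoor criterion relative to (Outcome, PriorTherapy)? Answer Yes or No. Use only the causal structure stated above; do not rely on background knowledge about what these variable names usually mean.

Yes

Backdoor paths from Outcome to PriorTherapy (paths whose first edge points into Outcome):
  P1: Outcome <- Comorbidity -> PriorTherapy
Condition 1 (no descendant of Outcome in the set): holds — descendants of Outcome are {PriorTherapy, Severity}; none are in {Biomarker, Comorbidity}.
Condition 2 (every backdoor path blocked by {Biomarker, Comorbidity}):
  P1: blocked at fork node Comorbidity ∈ conditioning set.
{Biomarker, Comorbidity} satisfies the backdoor criterion.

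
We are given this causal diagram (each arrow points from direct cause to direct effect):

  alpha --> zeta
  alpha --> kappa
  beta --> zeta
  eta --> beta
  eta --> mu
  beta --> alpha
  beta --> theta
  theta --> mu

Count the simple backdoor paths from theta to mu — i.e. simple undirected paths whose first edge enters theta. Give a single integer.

A backdoor path from theta to mu is any simple undirected path whose first edge points into theta (i.e. leaves theta via a parent).
Parents of theta: {beta}.
Enumerating:
  P1: theta <- beta <- eta -> mu
That exhausts the simple backdoor paths. Count: 1.

1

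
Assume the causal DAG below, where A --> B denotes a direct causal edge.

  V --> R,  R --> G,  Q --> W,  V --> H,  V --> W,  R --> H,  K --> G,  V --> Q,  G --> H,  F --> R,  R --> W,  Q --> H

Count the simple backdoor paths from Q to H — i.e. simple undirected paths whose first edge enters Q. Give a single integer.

A backdoor path from Q to H is any simple undirected path whose first edge points into Q (i.e. leaves Q via a parent).
Parents of Q: {V}.
Enumerating:
  P1: Q <- V -> R -> G -> H
  P2: Q <- V -> R -> H
  P3: Q <- V -> W <- R -> G -> H
  P4: Q <- V -> W <- R -> H
  P5: Q <- V -> H
That exhausts the simple backdoor paths. Count: 5.

5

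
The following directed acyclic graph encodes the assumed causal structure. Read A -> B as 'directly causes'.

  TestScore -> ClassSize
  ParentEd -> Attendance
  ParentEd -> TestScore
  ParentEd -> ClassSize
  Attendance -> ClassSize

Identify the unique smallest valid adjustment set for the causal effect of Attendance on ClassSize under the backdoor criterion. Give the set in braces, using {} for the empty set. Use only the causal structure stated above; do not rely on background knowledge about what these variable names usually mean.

{ParentEd}

Variables eligible for adjustment (non-descendants of Attendance, excluding Attendance and ClassSize): {ParentEd, TestScore}.
Backdoor paths from Attendance to ClassSize:
  P1: Attendance <- ParentEd -> TestScore -> ClassSize
  P2: Attendance <- ParentEd -> ClassSize
The empty set is not sufficient: P1 (Attendance <- ParentEd -> TestScore -> ClassSize) has no collider blocking it and no conditioned non-collider, so it is open.
Try {ParentEd}:
  P1: blocked at fork node ParentEd ∈ conditioning set.
  P2: blocked at fork node ParentEd ∈ conditioning set.
{ParentEd} contains no descendant of Attendance and blocks every backdoor path.
No other singleton works — e.g. {TestScore} leaves P2 open — so {ParentEd} is the unique smallest valid adjustment set.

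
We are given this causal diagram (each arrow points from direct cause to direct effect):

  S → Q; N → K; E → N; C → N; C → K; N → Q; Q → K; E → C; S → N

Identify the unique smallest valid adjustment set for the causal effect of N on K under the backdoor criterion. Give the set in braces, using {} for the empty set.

{C, S}

Variables eligible for adjustment (non-descendants of N, excluding N and K): {C, E, S}.
Backdoor paths from N to K:
  P1: N <- E -> C -> K
  P2: N <- C -> K
  P3: N <- S -> Q -> K
The empty set is not sufficient: P1 (N <- E -> C -> K) has no collider blocking it and no conditioned non-collider, so it is open.
Try {C, S}:
  P1: blocked at chain node C ∈ conditioning set.
  P2: blocked at fork node C ∈ conditioning set.
  P3: blocked at fork node S ∈ conditioning set.
{C, S} contains no descendant of N and blocks every backdoor path.
Every element of {C, S} is needed (dropping C leaves P1 open; dropping S leaves P3 open), so no proper subset is valid.
Among all size-2 subsets of the eligible variables, only {C, S} blocks every backdoor path, so it is the unique smallest valid adjustment set.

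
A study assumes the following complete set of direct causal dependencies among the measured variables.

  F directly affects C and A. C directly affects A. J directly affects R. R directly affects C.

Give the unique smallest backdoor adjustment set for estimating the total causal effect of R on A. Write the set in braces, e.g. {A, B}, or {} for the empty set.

{}

Variables eligible for adjustment (non-descendants of R, excluding R and A): {F, J}.
Backdoor paths from R to A:
  (none)
With no backdoor paths the empty set already satisfies the criterion, and it is trivially minimal.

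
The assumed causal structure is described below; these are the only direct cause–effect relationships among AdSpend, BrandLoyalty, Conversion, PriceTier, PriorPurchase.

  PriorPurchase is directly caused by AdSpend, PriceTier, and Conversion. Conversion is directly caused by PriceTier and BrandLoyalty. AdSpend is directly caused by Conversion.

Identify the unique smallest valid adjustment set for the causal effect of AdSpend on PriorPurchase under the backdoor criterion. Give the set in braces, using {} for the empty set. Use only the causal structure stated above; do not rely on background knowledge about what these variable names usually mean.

Variables eligible for adjustment (non-descendants of AdSpend, excluding AdSpend and PriorPurchase): {BrandLoyalty, Conversion, PriceTier}.
Backdoor paths from AdSpend to PriorPurchase:
  P1: AdSpend <- Conversion <- PriceTier -> PriorPurchase
  P2: AdSpend <- Conversion -> PriorPurchase
The empty set is not sufficient: P1 (AdSpend <- Conversion <- PriceTier -> PriorPurchase) has no collider blocking it and no conditioned non-collider, so it is open.
Try {Conversion}:
  P1: blocked at chain node Conversion ∈ conditioning set.
  P2: blocked at fork node Conversion ∈ conditioning set.
{Conversion} contains no descendant of AdSpend and blocks every backdoor path.
No other singleton works — e.g. {BrandLoyalty} leaves P1 open — so {Conversion} is the unique smallest valid adjustment set.

{Conversion}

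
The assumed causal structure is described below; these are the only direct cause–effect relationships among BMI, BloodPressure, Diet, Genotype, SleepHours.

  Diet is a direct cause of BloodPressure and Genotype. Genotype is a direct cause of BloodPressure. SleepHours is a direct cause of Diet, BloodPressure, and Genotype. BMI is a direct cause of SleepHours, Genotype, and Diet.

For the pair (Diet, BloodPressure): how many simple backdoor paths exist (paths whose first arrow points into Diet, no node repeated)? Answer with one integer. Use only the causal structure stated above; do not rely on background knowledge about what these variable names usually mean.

7

A backdoor path from Diet to BloodPressure is any simple undirected path whose first edge points into Diet (i.e. leaves Diet via a parent).
Parents of Diet: {BMI, SleepHours}.
Enumerating:
  P1: Diet <- BMI -> SleepHours -> Genotype -> BloodPressure
  P2: Diet <- BMI -> SleepHours -> BloodPressure
  P3: Diet <- BMI -> Genotype <- SleepHours -> BloodPressure
  P4: Diet <- BMI -> Genotype -> BloodPressure
  P5: Diet <- SleepHours <- BMI -> Genotype -> BloodPressure
  P6: Diet <- SleepHours -> Genotype -> BloodPressure
  P7: Diet <- SleepHours -> BloodPressure
That exhausts the simple backdoor paths. Count: 7.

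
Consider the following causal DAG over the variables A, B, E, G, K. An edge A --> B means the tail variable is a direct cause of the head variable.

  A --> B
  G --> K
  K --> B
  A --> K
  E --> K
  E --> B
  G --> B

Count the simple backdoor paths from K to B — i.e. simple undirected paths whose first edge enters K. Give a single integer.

3

A backdoor path from K to B is any simple undirected path whose first edge points into K (i.e. leaves K via a parent).
Parents of K: {A, E, G}.
Enumerating:
  P1: K <- A -> B
  P2: K <- E -> B
  P3: K <- G -> B
That exhausts the simple backdoor paths. Count: 3.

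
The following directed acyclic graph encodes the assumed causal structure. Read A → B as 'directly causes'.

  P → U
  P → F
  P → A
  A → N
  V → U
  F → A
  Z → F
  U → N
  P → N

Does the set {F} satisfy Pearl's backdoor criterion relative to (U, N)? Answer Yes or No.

No

Backdoor paths from U to N (paths whose first edge points into U):
  P1: U <- P -> F -> A -> N
  P2: U <- P -> A -> N
  P3: U <- P -> N
Condition 1 (no descendant of U in the set): holds — descendants of U are {N}; none are in {F}.
Condition 2 (every backdoor path blocked by {F}):
  P1: blocked at chain node F ∈ conditioning set.
  P2: open — no interior node is in the conditioning set.
  P3: open — no interior node is in the conditioning set.
{F} does not satisfy the backdoor criterion.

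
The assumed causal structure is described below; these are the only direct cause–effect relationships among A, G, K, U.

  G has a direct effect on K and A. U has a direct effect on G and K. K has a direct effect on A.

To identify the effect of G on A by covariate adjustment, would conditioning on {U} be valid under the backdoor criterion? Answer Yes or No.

Backdoor paths from G to A (paths whose first edge points into G):
  P1: G <- U -> K -> A
Condition 1 (no descendant of G in the set): holds — descendants of G are {A, K}; none are in {U}.
Condition 2 (every backdoor path blocked by {U}):
  P1: blocked at fork node U ∈ conditioning set.
{U} satisfies the backdoor criterion.

Yes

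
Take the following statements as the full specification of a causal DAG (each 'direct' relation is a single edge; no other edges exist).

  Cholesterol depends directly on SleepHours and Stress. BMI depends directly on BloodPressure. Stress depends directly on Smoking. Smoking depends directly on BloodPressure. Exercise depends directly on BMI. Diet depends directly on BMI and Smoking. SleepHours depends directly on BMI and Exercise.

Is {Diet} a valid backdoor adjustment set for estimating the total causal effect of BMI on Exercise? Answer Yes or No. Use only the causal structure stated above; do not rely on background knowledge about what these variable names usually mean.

Backdoor paths from BMI to Exercise (paths whose first edge points into BMI):
  P1: BMI <- BloodPressure -> Smoking -> Stress -> Cholesterol <- SleepHours <- Exercise
Condition 1 (no descendant of BMI in the set): FAILS — Diet is a descendant of BMI.
Condition 2 (every backdoor path blocked by {Diet}):
  P1: blocked at collider Cholesterol (neither it nor any descendant is in the conditioning set).
{Diet} does not satisfy the backdoor criterion.

No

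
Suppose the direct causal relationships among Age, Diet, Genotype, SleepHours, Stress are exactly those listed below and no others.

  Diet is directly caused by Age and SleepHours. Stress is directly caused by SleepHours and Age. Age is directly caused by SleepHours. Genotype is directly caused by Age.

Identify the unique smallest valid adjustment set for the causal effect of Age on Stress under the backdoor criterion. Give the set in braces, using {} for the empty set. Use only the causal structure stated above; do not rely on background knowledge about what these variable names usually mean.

Variables eligible for adjustment (non-descendants of Age, excluding Age and Stress): {SleepHours}.
Backdoor paths from Age to Stress:
  P1: Age <- SleepHours -> Stress
The empty set is not sufficient: P1 (Age <- SleepHours -> Stress) has no collider blocking it and no conditioned non-collider, so it is open.
Try {SleepHours}:
  P1: blocked at fork node SleepHours ∈ conditioning set.
{SleepHours} contains no descendant of Age and blocks every backdoor path.
{SleepHours} is the unique smallest valid adjustment set.

{SleepHours}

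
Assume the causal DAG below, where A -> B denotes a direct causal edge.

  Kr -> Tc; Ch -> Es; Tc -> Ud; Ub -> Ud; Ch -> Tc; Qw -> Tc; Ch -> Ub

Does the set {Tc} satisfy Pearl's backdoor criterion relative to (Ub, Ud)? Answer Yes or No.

Yes

Backdoor paths from Ub to Ud (paths whose first edge points into Ub):
  P1: Ub <- Ch -> Tc -> Ud
Condition 1 (no descendant of Ub in the set): holds — descendants of Ub are {Ud}; none are in {Tc}.
Condition 2 (every backdoor path blocked by {Tc}):
  P1: blocked at chain node Tc ∈ conditioning set.
{Tc} satisfies the backdoor criterion.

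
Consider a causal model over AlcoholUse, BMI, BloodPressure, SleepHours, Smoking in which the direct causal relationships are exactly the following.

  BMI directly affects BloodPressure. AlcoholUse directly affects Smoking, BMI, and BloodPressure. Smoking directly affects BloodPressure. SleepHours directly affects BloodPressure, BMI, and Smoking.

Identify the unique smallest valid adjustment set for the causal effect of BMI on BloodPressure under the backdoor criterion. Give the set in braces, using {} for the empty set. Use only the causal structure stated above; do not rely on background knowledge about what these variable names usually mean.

Variables eligible for adjustment (non-descendants of BMI, excluding BMI and BloodPressure): {AlcoholUse, SleepHours, Smoking}.
Backdoor paths from BMI to BloodPressure:
  P1: BMI <- AlcoholUse -> Smoking <- SleepHours -> BloodPressure
  P2: BMI <- AlcoholUse -> Smoking -> BloodPressure
  P3: BMI <- AlcoholUse -> BloodPressure
  P4: BMI <- SleepHours -> Smoking <- AlcoholUse -> BloodPressure
  P5: BMI <- SleepHours -> Smoking -> BloodPressure
  P6: BMI <- SleepHours -> BloodPressure
The empty set is not sufficient: P2 (BMI <- AlcoholUse -> Smoking -> BloodPressure) has no collider blocking it and no conditioned non-collider, so it is open.
Try {AlcoholUse, SleepHours}:
  P1: blocked at fork node AlcoholUse ∈ conditioning set.
  P2: blocked at fork node AlcoholUse ∈ conditioning set.
  P3: blocked at fork node AlcoholUse ∈ conditioning set.
  P4: blocked at fork node SleepHours ∈ conditioning set.
  P5: blocked at fork node SleepHours ∈ conditioning set.
  P6: blocked at fork node SleepHours ∈ conditioning set.
{AlcoholUse, SleepHours} contains no descendant of BMI and blocks every backdoor path.
Every element of {AlcoholUse, SleepHours} is needed (dropping AlcoholUse leaves P2 open; dropping SleepHours leaves P5 open), so no proper subset is valid.
Among all size-2 subsets of the eligible variables, only {AlcoholUse, SleepHours} blocks every backdoor path, so it is the unique smallest valid adjustment set.

{AlcoholUse, SleepHours}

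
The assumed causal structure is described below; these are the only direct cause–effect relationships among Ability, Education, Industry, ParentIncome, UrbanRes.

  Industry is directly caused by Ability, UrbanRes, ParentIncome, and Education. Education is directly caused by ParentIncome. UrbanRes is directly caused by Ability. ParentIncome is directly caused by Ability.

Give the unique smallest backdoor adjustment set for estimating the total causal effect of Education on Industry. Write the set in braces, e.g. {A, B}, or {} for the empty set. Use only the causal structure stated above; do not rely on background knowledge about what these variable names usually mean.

{ParentIncome}

Variables eligible for adjustment (non-descendants of Education, excluding Education and Industry): {Ability, ParentIncome, UrbanRes}.
Backdoor paths from Education to Industry:
  P1: Education <- ParentIncome <- Ability -> UrbanRes -> Industry
  P2: Education <- ParentIncome <- Ability -> Industry
  P3: Education <- ParentIncome -> Industry
The empty set is not sufficient: P1 (Education <- ParentIncome <- Ability -> UrbanRes -> Industry) has no collider blocking it and no conditioned non-collider, so it is open.
Try {ParentIncome}:
  P1: blocked at chain node ParentIncome ∈ conditioning set.
  P2: blocked at chain node ParentIncome ∈ conditioning set.
  P3: blocked at fork node ParentIncome ∈ conditioning set.
{ParentIncome} contains no descendant of Education and blocks every backdoor path.
No other singleton works — e.g. {Ability} leaves P3 open — so {ParentIncome} is the unique smallest valid adjustment set.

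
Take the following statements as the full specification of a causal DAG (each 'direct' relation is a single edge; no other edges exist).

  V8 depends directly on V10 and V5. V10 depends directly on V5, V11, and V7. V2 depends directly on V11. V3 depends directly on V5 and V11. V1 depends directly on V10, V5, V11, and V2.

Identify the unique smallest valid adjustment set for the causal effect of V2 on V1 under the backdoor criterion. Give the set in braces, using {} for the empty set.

Variables eligible for adjustment (non-descendants of V2, excluding V2 and V1): {V10, V11, V3, V5, V7, V8}.
Backdoor paths from V2 to V1:
  P1: V2 <- V11 -> V3 <- V5 -> V10 -> V1
  P2: V2 <- V11 -> V3 <- V5 -> V8 <- V10 -> V1
  P3: V2 <- V11 -> V3 <- V5 -> V1
  P4: V2 <- V11 -> V10 <- V5 -> V1
  P5: V2 <- V11 -> V10 -> V8 <- V5 -> V1
  P6: V2 <- V11 -> V10 -> V1
  P7: V2 <- V11 -> V1
The empty set is not sufficient: P6 (V2 <- V11 -> V10 -> V1) has no collider blocking it and no conditioned non-collider, so it is open.
Try {V11}:
  P1: blocked at fork node V11 ∈ conditioning set.
  P2: blocked at fork node V11 ∈ conditioning set.
  P3: blocked at fork node V11 ∈ conditioning set.
  P4: blocked at fork node V11 ∈ conditioning set.
  P5: blocked at fork node V11 ∈ conditioning set.
  P6: blocked at fork node V11 ∈ conditioning set.
  P7: blocked at fork node V11 ∈ conditioning set.
{V11} contains no descendant of V2 and blocks every backdoor path.
No other singleton works — e.g. {V5} leaves P6 open — so {V11} is the unique smallest valid adjustment set.

{V11}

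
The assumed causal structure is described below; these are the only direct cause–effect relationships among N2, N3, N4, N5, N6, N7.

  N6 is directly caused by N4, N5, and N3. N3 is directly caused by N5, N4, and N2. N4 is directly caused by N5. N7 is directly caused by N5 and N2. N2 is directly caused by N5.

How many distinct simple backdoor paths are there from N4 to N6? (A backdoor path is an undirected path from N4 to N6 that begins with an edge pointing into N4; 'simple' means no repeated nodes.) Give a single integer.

A backdoor path from N4 to N6 is any simple undirected path whose first edge points into N4 (i.e. leaves N4 via a parent).
Parents of N4: {N5}.
Enumerating:
  P1: N4 <- N5 -> N2 -> N3 -> N6
  P2: N4 <- N5 -> N3 -> N6
  P3: N4 <- N5 -> N7 <- N2 -> N3 -> N6
  P4: N4 <- N5 -> N6
That exhausts the simple backdoor paths. Count: 4.

4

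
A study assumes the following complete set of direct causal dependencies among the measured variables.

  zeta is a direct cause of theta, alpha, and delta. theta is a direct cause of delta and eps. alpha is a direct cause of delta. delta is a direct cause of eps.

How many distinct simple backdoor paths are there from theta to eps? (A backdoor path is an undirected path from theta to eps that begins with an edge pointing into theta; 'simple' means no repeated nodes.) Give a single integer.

A backdoor path from theta to eps is any simple undirected path whose first edge points into theta (i.e. leaves theta via a parent).
Parents of theta: {zeta}.
Enumerating:
  P1: theta <- zeta -> alpha -> delta -> eps
  P2: theta <- zeta -> delta -> eps
That exhausts the simple backdoor paths. Count: 2.

2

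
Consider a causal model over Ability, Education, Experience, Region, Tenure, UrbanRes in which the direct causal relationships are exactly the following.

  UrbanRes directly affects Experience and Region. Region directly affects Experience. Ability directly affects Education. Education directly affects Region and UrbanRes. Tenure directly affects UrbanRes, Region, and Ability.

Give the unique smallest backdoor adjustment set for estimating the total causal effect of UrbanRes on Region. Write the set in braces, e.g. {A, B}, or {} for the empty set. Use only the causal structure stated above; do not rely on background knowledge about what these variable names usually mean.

{Education, Tenure}

Variables eligible for adjustment (non-descendants of UrbanRes, excluding UrbanRes and Region): {Ability, Education, Tenure}.
Backdoor paths from UrbanRes to Region:
  P1: UrbanRes <- Tenure -> Ability -> Education -> Region
  P2: UrbanRes <- Tenure -> Region
  P3: UrbanRes <- Education <- Ability <- Tenure -> Region
  P4: UrbanRes <- Education -> Region
The empty set is not sufficient: P1 (UrbanRes <- Tenure -> Ability -> Education -> Region) has no collider blocking it and no conditioned non-collider, so it is open.
Try {Education, Tenure}:
  P1: blocked at fork node Tenure ∈ conditioning set.
  P2: blocked at fork node Tenure ∈ conditioning set.
  P3: blocked at chain node Education ∈ conditioning set.
  P4: blocked at fork node Education ∈ conditioning set.
{Education, Tenure} contains no descendant of UrbanRes and blocks every backdoor path.
Every element of {Education, Tenure} is needed (dropping Education leaves P4 open; dropping Tenure leaves P2 open), so no proper subset is valid.
Among all size-2 subsets of the eligible variables, only {Education, Tenure} blocks every backdoor path, so it is the unique smallest valid adjustment set.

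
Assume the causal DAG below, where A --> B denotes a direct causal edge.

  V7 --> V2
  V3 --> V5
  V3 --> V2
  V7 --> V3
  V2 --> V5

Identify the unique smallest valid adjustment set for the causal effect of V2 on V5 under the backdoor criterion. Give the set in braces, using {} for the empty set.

{V3}

Variables eligible for adjustment (non-descendants of V2, excluding V2 and V5): {V3, V7}.
Backdoor paths from V2 to V5:
  P1: V2 <- V7 -> V3 -> V5
  P2: V2 <- V3 -> V5
The empty set is not sufficient: P1 (V2 <- V7 -> V3 -> V5) has no collider blocking it and no conditioned non-collider, so it is open.
Try {V3}:
  P1: blocked at chain node V3 ∈ conditioning set.
  P2: blocked at fork node V3 ∈ conditioning set.
{V3} contains no descendant of V2 and blocks every backdoor path.
No other singleton works — e.g. {V7} leaves P2 open — so {V3} is the unique smallest valid adjustment set.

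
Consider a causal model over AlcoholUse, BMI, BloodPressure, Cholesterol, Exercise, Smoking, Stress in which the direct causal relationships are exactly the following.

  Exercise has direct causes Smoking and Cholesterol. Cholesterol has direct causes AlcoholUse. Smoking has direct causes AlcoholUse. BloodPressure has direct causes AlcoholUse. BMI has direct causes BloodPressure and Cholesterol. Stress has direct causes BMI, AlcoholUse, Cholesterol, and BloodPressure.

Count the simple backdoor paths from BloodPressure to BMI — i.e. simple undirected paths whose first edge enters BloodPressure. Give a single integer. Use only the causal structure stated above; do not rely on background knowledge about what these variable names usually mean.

A backdoor path from BloodPressure to BMI is any simple undirected path whose first edge points into BloodPressure (i.e. leaves BloodPressure via a parent).
Parents of BloodPressure: {AlcoholUse}.
Enumerating:
  P1: BloodPressure <- AlcoholUse -> Smoking -> Exercise <- Cholesterol -> BMI
  P2: BloodPressure <- AlcoholUse -> Smoking -> Exercise <- Cholesterol -> Stress <- BMI
  P3: BloodPressure <- AlcoholUse -> Cholesterol -> BMI
  P4: BloodPressure <- AlcoholUse -> Cholesterol -> Stress <- BMI
  P5: BloodPressure <- AlcoholUse -> Stress <- Cholesterol -> BMI
  P6: BloodPressure <- AlcoholUse -> Stress <- BMI
That exhausts the simple backdoor paths. Count: 6.

6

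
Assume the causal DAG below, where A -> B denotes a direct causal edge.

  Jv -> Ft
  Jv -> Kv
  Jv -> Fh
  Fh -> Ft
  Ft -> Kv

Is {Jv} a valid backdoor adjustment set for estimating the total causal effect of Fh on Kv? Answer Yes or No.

Yes

Backdoor paths from Fh to Kv (paths whose first edge points into Fh):
  P1: Fh <- Jv -> Ft -> Kv
  P2: Fh <- Jv -> Kv
Condition 1 (no descendant of Fh in the set): holds — descendants of Fh are {Ft, Kv}; none are in {Jv}.
Condition 2 (every backdoor path blocked by {Jv}):
  P1: blocked at fork node Jv ∈ conditioning set.
  P2: blocked at fork node Jv ∈ conditioning set.
{Jv} satisfies the backdoor criterion.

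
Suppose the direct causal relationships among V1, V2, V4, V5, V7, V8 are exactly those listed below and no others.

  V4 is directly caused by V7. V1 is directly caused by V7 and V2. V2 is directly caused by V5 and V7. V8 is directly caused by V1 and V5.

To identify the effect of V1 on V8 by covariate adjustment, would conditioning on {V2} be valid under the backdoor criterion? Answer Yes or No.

Backdoor paths from V1 to V8 (paths whose first edge points into V1):
  P1: V1 <- V7 -> V2 <- V5 -> V8
  P2: V1 <- V2 <- V5 -> V8
Condition 1 (no descendant of V1 in the set): holds — descendants of V1 are {V8}; none are in {V2}.
Condition 2 (every backdoor path blocked by {V2}):
  P1: open — collider(s) V2 are conditioned on (or have a conditioned descendant) and no non-collider on the path is in the set.
  P2: blocked at chain node V2 ∈ conditioning set.
{V2} does not satisfy the backdoor criterion.

No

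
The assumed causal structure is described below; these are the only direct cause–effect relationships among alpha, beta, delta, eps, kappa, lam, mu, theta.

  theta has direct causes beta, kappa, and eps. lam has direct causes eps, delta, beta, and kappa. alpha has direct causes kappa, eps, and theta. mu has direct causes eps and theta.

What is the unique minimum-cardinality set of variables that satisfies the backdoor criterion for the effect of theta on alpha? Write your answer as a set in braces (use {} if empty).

{eps, kappa}

Variables eligible for adjustment (non-descendants of theta, excluding theta and alpha): {beta, delta, eps, kappa, lam}.
Backdoor paths from theta to alpha:
  P1: theta <- kappa -> alpha
  P2: theta <- kappa -> lam <- eps -> alpha
  P3: theta <- eps -> alpha
  P4: theta <- eps -> lam <- kappa -> alpha
  P5: theta <- beta -> lam <- kappa -> alpha
  P6: theta <- beta -> lam <- eps -> alpha
The empty set is not sufficient: P1 (theta <- kappa -> alpha) has no collider blocking it and no conditioned non-collider, so it is open.
Try {eps, kappa}:
  P1: blocked at fork node kappa ∈ conditioning set.
  P2: blocked at fork node kappa ∈ conditioning set.
  P3: blocked at fork node eps ∈ conditioning set.
  P4: blocked at fork node eps ∈ conditioning set.
  P5: blocked at collider lam (neither it nor any descendant is in the conditioning set).
  P6: blocked at collider lam (neither it nor any descendant is in the conditioning set).
{eps, kappa} contains no descendant of theta and blocks every backdoor path.
Every element of {eps, kappa} is needed (dropping eps leaves P3 open; dropping kappa leaves P1 open), so no proper subset is valid.
Among all size-2 subsets of the eligible variables, only {eps, kappa} blocks every backdoor path, so it is the unique smallest valid adjustment set.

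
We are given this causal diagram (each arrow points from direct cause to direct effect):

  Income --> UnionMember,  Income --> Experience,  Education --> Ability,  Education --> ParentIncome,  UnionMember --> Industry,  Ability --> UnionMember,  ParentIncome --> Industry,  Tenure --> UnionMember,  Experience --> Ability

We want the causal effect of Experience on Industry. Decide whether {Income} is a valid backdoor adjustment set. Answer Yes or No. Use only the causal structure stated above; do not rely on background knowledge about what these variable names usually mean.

Backdoor paths from Experience to Industry (paths whose first edge points into Experience):
  P1: Experience <- Income -> UnionMember <- Ability <- Education -> ParentIncome -> Industry
  P2: Experience <- Income -> UnionMember -> Industry
Condition 1 (no descendant of Experience in the set): holds — descendants of Experience are {Ability, Industry, UnionMember}; none are in {Income}.
Condition 2 (every backdoor path blocked by {Income}):
  P1: blocked at fork node Income ∈ conditioning set.
  P2: blocked at fork node Income ∈ conditioning set.
{Income} satisfies the backdoor criterion.

Yes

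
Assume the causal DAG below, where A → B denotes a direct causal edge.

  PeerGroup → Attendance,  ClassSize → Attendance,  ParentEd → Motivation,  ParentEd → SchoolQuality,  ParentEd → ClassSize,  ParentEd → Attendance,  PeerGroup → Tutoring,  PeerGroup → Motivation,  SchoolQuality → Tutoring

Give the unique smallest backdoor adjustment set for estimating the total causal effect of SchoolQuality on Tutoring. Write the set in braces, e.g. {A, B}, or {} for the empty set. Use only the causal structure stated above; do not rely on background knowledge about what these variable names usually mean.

{}

Variables eligible for adjustment (non-descendants of SchoolQuality, excluding SchoolQuality and Tutoring): {Attendance, ClassSize, Motivation, ParentEd, PeerGroup}.
Backdoor paths from SchoolQuality to Tutoring:
  P1: SchoolQuality <- ParentEd -> Motivation <- PeerGroup -> Tutoring
  P2: SchoolQuality <- ParentEd -> ClassSize -> Attendance <- PeerGroup -> Tutoring
  P3: SchoolQuality <- ParentEd -> Attendance <- PeerGroup -> Tutoring
Each backdoor path contains an unconditioned collider, so every path is already blocked with the empty conditioning set:
  P1: blocked at collider Motivation (neither it nor any descendant is in the conditioning set).
  P2: blocked at collider Attendance (neither it nor any descendant is in the conditioning set).
  P3: blocked at collider Attendance (neither it nor any descendant is in the conditioning set).
The empty set is therefore the unique smallest valid set.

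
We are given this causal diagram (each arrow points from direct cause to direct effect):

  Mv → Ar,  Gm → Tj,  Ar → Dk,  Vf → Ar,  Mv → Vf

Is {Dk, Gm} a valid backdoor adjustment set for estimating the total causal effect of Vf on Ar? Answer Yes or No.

No

Backdoor paths from Vf to Ar (paths whose first edge points into Vf):
  P1: Vf <- Mv -> Ar
Condition 1 (no descendant of Vf in the set): FAILS — Dk is a descendant of Vf.
Condition 2 (every backdoor path blocked by {Dk, Gm}):
  P1: open — no interior node is in the conditioning set.
{Dk, Gm} does not satisfy the backdoor criterion.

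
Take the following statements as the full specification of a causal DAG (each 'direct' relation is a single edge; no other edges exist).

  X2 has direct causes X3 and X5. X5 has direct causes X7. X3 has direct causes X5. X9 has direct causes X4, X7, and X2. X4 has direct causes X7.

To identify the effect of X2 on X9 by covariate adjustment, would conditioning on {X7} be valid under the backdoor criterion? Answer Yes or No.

Yes

Backdoor paths from X2 to X9 (paths whose first edge points into X2):
  P1: X2 <- X5 <- X7 -> X4 -> X9
  P2: X2 <- X5 <- X7 -> X9
  P3: X2 <- X3 <- X5 <- X7 -> X4 -> X9
  P4: X2 <- X3 <- X5 <- X7 -> X9
Condition 1 (no descendant of X2 in the set): holds — descendants of X2 are {X9}; none are in {X7}.
Condition 2 (every backdoor path blocked by {X7}):
  P1: blocked at fork node X7 ∈ conditioning set.
  P2: blocked at fork node X7 ∈ conditioning set.
  P3: blocked at fork node X7 ∈ conditioning set.
  P4: blocked at fork node X7 ∈ conditioning set.
{X7} satisfies the backdoor criterion.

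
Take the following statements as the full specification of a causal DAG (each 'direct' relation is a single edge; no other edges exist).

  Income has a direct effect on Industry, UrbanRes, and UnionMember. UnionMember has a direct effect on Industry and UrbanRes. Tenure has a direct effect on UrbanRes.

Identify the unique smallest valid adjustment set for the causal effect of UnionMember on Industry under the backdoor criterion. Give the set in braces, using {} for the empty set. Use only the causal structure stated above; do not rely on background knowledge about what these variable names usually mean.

{Income}

Variables eligible for adjustment (non-descendants of UnionMember, excluding UnionMember and Industry): {Income, Tenure}.
Backdoor paths from UnionMember to Industry:
  P1: UnionMember <- Income -> Industry
The empty set is not sufficient: P1 (UnionMember <- Income -> Industry) has no collider blocking it and no conditioned non-collider, so it is open.
Try {Income}:
  P1: blocked at fork node Income ∈ conditioning set.
{Income} contains no descendant of UnionMember and blocks every backdoor path.
No other singleton works — e.g. {Tenure} leaves P1 open — so {Income} is the unique smallest valid adjustment set.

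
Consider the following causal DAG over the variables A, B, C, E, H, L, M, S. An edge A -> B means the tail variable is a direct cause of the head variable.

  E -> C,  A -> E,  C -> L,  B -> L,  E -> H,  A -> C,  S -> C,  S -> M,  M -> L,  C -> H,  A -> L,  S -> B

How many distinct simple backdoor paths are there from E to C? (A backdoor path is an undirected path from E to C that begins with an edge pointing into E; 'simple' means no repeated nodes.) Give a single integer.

A backdoor path from E to C is any simple undirected path whose first edge points into E (i.e. leaves E via a parent).
Parents of E: {A}.
Enumerating:
  P1: E <- A -> C
  P2: E <- A -> L <- B <- S -> C
  P3: E <- A -> L <- C
  P4: E <- A -> L <- M <- S -> C
That exhausts the simple backdoor paths. Count: 4.

4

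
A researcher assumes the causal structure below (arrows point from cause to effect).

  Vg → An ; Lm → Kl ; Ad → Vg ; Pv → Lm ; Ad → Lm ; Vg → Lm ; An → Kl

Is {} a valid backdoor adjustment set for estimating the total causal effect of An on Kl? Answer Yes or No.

Backdoor paths from An to Kl (paths whose first edge points into An):
  P1: An <- Vg <- Ad -> Lm -> Kl
  P2: An <- Vg -> Lm -> Kl
Condition 1 (no descendant of An in the set): holds — descendants of An are {Kl}; none are in {}.
Condition 2 (every backdoor path blocked by {}):
  P1: open — no interior node is in the conditioning set.
  P2: open — no interior node is in the conditioning set.
{} does not satisfy the backdoor criterion.

No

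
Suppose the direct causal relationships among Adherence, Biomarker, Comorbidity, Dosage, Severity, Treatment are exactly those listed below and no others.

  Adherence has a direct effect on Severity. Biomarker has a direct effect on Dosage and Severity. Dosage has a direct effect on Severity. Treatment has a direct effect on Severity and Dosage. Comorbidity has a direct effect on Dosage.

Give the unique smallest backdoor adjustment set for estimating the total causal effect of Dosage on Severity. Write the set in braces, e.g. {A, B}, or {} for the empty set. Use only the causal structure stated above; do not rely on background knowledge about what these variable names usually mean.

{Biomarker, Treatment}

Variables eligible for adjustment (non-descendants of Dosage, excluding Dosage and Severity): {Adherence, Biomarker, Comorbidity, Treatment}.
Backdoor paths from Dosage to Severity:
  P1: Dosage <- Treatment -> Severity
  P2: Dosage <- Biomarker -> Severity
The empty set is not sufficient: P1 (Dosage <- Treatment -> Severity) has no collider blocking it and no conditioned non-collider, so it is open.
Try {Biomarker, Treatment}:
  P1: blocked at fork node Treatment ∈ conditioning set.
  P2: blocked at fork node Biomarker ∈ conditioning set.
{Biomarker, Treatment} contains no descendant of Dosage and blocks every backdoor path.
Every element of {Biomarker, Treatment} is needed (dropping Biomarker leaves P2 open; dropping Treatment leaves P1 open), so no proper subset is valid.
Among all size-2 subsets of the eligible variables, only {Biomarker, Treatment} blocks every backdoor path, so it is the unique smallest valid adjustment set.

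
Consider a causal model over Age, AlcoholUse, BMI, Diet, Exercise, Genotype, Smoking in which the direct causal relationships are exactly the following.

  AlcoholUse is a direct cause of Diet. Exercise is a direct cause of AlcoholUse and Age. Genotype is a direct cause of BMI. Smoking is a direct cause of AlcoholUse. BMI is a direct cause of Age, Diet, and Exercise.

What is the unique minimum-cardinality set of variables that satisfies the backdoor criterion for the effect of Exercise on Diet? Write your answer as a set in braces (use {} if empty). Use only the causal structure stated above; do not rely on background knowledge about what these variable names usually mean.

Variables eligible for adjustment (non-descendants of Exercise, excluding Exercise and Diet): {BMI, Genotype, Smoking}.
Backdoor paths from Exercise to Diet:
  P1: Exercise <- BMI -> Diet
The empty set is not sufficient: P1 (Exercise <- BMI -> Diet) has no collider blocking it and no conditioned non-collider, so it is open.
Try {BMI}:
  P1: blocked at fork node BMI ∈ conditioning set.
{BMI} contains no descendant of Exercise and blocks every backdoor path.
No other singleton works — e.g. {Smoking} leaves P1 open — so {BMI} is the unique smallest valid adjustment set.

{BMI}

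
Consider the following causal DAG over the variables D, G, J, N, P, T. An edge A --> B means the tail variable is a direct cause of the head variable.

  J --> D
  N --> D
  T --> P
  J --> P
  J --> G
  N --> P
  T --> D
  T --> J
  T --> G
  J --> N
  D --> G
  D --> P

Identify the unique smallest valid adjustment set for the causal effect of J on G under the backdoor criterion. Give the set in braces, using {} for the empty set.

{T}

Variables eligible for adjustment (non-descendants of J, excluding J and G): {T}.
Backdoor paths from J to G:
  P1: J <- T -> D -> G
  P2: J <- T -> G
  P3: J <- T -> P <- N -> D -> G
  P4: J <- T -> P <- D -> G
The empty set is not sufficient: P1 (J <- T -> D -> G) has no collider blocking it and no conditioned non-collider, so it is open.
Try {T}:
  P1: blocked at fork node T ∈ conditioning set.
  P2: blocked at fork node T ∈ conditioning set.
  P3: blocked at fork node T ∈ conditioning set.
  P4: blocked at fork node T ∈ conditioning set.
{T} contains no descendant of J and blocks every backdoor path.
{T} is the unique smallest valid adjustment set.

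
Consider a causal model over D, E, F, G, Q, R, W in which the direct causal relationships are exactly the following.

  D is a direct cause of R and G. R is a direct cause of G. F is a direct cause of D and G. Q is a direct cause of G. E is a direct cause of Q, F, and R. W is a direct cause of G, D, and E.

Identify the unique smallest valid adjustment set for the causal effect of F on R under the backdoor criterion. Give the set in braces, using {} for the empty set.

{E}

Variables eligible for adjustment (non-descendants of F, excluding F and R): {E, Q, W}.
Backdoor paths from F to R:
  P1: F <- E <- W -> D -> R
  P2: F <- E <- W -> D -> G <- R
  P3: F <- E <- W -> G <- D -> R
  P4: F <- E <- W -> G <- R
  P5: F <- E -> Q -> G <- W -> D -> R
  P6: F <- E -> Q -> G <- D -> R
  P7: F <- E -> Q -> G <- R
  P8: F <- E -> R
The empty set is not sufficient: P1 (F <- E <- W -> D -> R) has no collider blocking it and no conditioned non-collider, so it is open.
Try {E}:
  P1: blocked at chain node E ∈ conditioning set.
  P2: blocked at chain node E ∈ conditioning set.
  P3: blocked at chain node E ∈ conditioning set.
  P4: blocked at chain node E ∈ conditioning set.
  P5: blocked at fork node E ∈ conditioning set.
  P6: blocked at fork node E ∈ conditioning set.
  P7: blocked at fork node E ∈ conditioning set.
  P8: blocked at fork node E ∈ conditioning set.
{E} contains no descendant of F and blocks every backdoor path.
No other singleton works — e.g. {W} leaves P8 open — so {E} is the unique smallest valid adjustment set.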